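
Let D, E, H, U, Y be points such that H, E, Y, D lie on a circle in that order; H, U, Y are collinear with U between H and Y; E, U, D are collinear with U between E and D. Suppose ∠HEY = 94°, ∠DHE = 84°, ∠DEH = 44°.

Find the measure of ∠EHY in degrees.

1. ∠EDH = 52°  [△HED]
2. ∠EYH = 52°  [same arc HE]
3. ∠EHY = 34°  [△HEY]

∠EHY = 34°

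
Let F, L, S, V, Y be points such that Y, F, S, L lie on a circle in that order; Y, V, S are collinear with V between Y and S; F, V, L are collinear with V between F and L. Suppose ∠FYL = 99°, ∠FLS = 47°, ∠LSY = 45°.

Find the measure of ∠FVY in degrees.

1. ∠FYS = 47°  [same arc FS]
2. ∠LFY = 45°  [same arc YL]
3. ∠FVY = 88°  [△YVF]

∠FVY = 88°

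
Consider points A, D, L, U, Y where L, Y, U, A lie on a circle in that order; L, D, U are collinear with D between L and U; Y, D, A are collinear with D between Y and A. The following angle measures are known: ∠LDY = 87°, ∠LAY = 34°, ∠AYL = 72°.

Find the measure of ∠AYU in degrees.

1. ∠UDY = 93°  [linear pair at D on LU]
2. ∠LUY = 34°  [same arc LY]
3. ∠AYU = 53°  [△YDU]

∠AYU = 53°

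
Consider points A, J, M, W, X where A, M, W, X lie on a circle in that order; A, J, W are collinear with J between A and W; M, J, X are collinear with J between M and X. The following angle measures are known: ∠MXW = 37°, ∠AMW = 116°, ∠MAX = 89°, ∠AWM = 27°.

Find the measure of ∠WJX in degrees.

1. ∠AXM = 27°  [same arc AM]
2. ∠AMX = 64°  [△AMX]
3. ∠AWX = 64°  [same arc AX]
4. ∠WJX = 79°  [△WJX]

∠WJX = 79°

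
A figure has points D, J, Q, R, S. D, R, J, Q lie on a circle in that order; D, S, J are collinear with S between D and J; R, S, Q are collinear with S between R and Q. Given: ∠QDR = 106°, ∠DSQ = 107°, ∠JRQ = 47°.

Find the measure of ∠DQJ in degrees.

∠DQJ = 85°

1. ∠QJR = 74°  [cyclic DRJQ, opposite ∠D+∠J]
2. ∠JSQ = 73°  [linear pair at S on DJ]
3. ∠JDQ = 47°  [same arc JQ]
4. ∠JQR = 59°  [△RJQ]
5. ∠DJQ = 48°  [△JSQ]
6. ∠DQJ = 85°  [△DJQ]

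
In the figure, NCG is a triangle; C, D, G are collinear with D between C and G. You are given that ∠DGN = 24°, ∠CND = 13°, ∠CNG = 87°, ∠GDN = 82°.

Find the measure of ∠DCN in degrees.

1. ∠CGN = 24°  [D on ray GC]
2. ∠GCN = 69°  [△NCG]
3. ∠DCN = 69°  [D on ray CG]

∠DCN = 69°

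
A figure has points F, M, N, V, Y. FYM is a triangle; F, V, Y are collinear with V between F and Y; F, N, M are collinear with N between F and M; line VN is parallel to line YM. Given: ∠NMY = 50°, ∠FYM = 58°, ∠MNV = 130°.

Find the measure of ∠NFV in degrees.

1. ∠FMY = 50°  [N on ray MF]
2. ∠MFY = 72°  [△FYM]
3. ∠NFV = 72°  [V on FY, N on FM]

∠NFV = 72°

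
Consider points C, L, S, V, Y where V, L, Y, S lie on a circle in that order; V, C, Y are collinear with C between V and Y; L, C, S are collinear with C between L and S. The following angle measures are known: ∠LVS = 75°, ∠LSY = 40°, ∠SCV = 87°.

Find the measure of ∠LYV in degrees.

∠LYV = 58°

1. ∠LYS = 105°  [cyclic VLYS, opposite ∠V+∠Y]
2. ∠SLY = 35°  [△LYS]
3. ∠LCY = 87°  [vertical angles at C]
4. ∠LYV = 58°  [△LCY]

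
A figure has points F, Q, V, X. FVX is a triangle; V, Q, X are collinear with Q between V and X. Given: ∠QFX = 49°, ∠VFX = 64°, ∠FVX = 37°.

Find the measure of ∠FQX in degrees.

∠FQX = 52°

1. ∠FXV = 79°  [△FVX]
2. ∠FXQ = 79°  [Q on ray XV]
3. ∠FQX = 52°  [△FQX]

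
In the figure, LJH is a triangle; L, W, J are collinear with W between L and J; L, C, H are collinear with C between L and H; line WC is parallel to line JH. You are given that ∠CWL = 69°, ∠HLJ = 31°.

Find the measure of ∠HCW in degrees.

∠HCW = 100°

1. ∠HJL = 69°  [WC∥JH, corresponding at W]
2. ∠JHL = 80°  [△LJH]
3. ∠LCW = 80°  [WC∥JH, corresponding at C]
4. ∠HCW = 100°  [linear pair at C on LH]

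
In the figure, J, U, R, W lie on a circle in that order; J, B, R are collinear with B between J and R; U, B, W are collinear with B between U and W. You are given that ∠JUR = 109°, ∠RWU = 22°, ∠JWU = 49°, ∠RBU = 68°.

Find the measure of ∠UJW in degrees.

∠UJW = 85°

1. ∠RJU = 22°  [same arc UR]
2. ∠JBU = 112°  [linear pair at B on JR]
3. ∠JUW = 46°  [△JBU]
4. ∠UJW = 85°  [△JUW]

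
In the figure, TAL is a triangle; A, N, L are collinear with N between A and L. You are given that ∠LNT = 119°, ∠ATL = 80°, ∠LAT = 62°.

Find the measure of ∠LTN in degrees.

∠LTN = 23°

1. ∠ALT = 38°  [△TAL]
2. ∠NLT = 38°  [N on ray LA]
3. ∠LTN = 23°  [△TNL]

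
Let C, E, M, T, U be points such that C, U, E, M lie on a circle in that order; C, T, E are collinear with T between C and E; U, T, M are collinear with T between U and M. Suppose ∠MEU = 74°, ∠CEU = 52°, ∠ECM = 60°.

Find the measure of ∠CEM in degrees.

∠CEM = 22°

1. ∠MCU = 106°  [cyclic CUEM, opposite ∠C+∠E]
2. ∠CMU = 52°  [same arc CU]
3. ∠CUM = 22°  [△CUM]
4. ∠CEM = 22°  [same arc CM]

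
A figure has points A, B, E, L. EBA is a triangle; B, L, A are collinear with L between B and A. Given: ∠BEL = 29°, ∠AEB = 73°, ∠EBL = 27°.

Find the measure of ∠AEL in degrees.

∠AEL = 44°

1. ∠BLE = 124°  [△EBL]
2. ∠ABE = 27°  [L on ray BA]
3. ∠ALE = 56°  [linear pair at L on BA]
4. ∠BAE = 80°  [△EBA]
5. ∠EAL = 80°  [L on ray AB]
6. ∠AEL = 44°  [△ELA]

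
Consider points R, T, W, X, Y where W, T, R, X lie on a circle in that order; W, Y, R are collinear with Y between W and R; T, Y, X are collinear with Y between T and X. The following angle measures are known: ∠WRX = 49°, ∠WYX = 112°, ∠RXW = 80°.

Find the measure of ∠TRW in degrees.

∠TRW = 17°

1. ∠RWX = 51°  [△WRX]
2. ∠RYT = 112°  [vertical angles at Y]
3. ∠RTX = 51°  [same arc RX]
4. ∠TRW = 17°  [△TYR]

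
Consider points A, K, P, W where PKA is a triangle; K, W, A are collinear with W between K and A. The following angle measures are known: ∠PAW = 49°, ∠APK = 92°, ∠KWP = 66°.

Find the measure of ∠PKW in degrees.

∠PKW = 39°

1. ∠KAP = 49°  [W on ray AK]
2. ∠AKP = 39°  [△PKA]
3. ∠PKW = 39°  [W on ray KA]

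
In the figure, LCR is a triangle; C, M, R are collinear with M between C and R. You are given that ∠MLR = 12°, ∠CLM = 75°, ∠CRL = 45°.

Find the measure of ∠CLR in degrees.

∠CLR = 87°

1. ∠LRM = 45°  [M on ray RC]
2. ∠LMR = 123°  [△LMR]
3. ∠CML = 57°  [linear pair at M on CR]
4. ∠LCM = 48°  [△LCM]
5. ∠LCR = 48°  [M on ray CR]
6. ∠CLR = 87°  [△LCR]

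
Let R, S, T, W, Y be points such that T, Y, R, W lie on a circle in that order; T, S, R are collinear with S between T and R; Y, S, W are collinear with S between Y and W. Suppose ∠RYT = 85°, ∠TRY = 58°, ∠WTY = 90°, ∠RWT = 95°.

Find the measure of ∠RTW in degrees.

∠RTW = 53°

1. ∠RTY = 37°  [△TYR]
2. ∠WRY = 90°  [cyclic TYRW, opposite ∠T+∠R]
3. ∠RWY = 37°  [same arc YR]
4. ∠RYW = 53°  [△YRW]
5. ∠RTW = 53°  [same arc RW]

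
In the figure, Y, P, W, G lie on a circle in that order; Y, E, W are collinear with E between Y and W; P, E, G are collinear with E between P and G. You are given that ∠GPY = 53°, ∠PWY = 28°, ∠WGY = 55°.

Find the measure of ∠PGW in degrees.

1. ∠WPY = 125°  [cyclic YPWG, opposite ∠P+∠G]
2. ∠PYW = 27°  [△YPW]
3. ∠PGW = 27°  [same arc PW]

∠PGW = 27°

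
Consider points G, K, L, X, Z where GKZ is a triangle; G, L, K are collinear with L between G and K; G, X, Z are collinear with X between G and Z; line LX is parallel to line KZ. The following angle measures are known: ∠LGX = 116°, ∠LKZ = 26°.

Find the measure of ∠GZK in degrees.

1. ∠KGZ = 116°  [L on GK, X on GZ]
2. ∠GKZ = 26°  [L on ray KG]
3. ∠GZK = 38°  [△GKZ]

∠GZK = 38°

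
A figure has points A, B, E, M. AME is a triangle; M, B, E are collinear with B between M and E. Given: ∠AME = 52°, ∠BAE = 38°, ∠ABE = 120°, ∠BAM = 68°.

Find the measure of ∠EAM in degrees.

1. ∠AEB = 22°  [△ABE]
2. ∠AEM = 22°  [B on ray EM]
3. ∠EAM = 106°  [△AME]

∠EAM = 106°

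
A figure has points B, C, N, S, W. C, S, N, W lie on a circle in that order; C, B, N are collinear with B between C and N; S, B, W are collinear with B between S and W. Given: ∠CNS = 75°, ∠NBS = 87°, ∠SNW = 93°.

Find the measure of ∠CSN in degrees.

1. ∠CWS = 75°  [same arc CS]
2. ∠CBS = 93°  [linear pair at B on CN]
3. ∠SCW = 87°  [cyclic CSNW, opposite ∠C+∠N]
4. ∠CSW = 18°  [△CSW]
5. ∠NCS = 69°  [△CBS]
6. ∠CSN = 36°  [△CSN]

∠CSN = 36°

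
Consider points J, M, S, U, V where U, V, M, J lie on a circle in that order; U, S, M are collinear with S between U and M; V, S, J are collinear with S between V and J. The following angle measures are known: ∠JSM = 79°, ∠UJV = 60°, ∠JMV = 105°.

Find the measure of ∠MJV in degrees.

1. ∠USV = 79°  [vertical angles at S]
2. ∠UMV = 60°  [same arc UV]
3. ∠MSV = 101°  [linear pair at S on UM]
4. ∠JVM = 19°  [△VSM]
5. ∠MJV = 56°  [△VMJ]

∠MJV = 56°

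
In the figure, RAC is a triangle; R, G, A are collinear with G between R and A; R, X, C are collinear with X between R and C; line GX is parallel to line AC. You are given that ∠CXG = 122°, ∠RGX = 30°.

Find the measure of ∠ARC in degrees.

∠ARC = 92°

1. ∠GXR = 58°  [linear pair at X on RC]
2. ∠GRX = 92°  [△RGX]
3. ∠ARC = 92°  [G on RA, X on RC]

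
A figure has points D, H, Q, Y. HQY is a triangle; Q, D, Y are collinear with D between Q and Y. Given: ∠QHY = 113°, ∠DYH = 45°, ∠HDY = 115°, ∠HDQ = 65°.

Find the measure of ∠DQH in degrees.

1. ∠HYQ = 45°  [D on ray YQ]
2. ∠HQY = 22°  [△HQY]
3. ∠DQH = 22°  [D on ray QY]

∠DQH = 22°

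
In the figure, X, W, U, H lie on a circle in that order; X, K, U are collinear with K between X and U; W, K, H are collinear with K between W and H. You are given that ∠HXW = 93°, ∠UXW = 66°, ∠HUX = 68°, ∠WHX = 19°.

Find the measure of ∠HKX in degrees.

1. ∠UHW = 66°  [same arc WU]
2. ∠HKU = 46°  [△UKH]
3. ∠HKX = 134°  [linear pair at K on XU]

∠HKX = 134°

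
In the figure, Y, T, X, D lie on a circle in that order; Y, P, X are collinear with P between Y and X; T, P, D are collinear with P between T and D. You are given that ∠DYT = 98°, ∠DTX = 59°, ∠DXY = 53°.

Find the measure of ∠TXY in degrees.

1. ∠DXT = 82°  [cyclic YTXD, opposite ∠Y+∠X]
2. ∠DYX = 59°  [same arc XD]
3. ∠TDX = 39°  [△TXD]
4. ∠XDY = 68°  [△YXD]
5. ∠TYX = 39°  [same arc TX]
6. ∠XTY = 112°  [cyclic YTXD, opposite ∠T+∠D]
7. ∠TXY = 29°  [△YTX]

∠TXY = 29°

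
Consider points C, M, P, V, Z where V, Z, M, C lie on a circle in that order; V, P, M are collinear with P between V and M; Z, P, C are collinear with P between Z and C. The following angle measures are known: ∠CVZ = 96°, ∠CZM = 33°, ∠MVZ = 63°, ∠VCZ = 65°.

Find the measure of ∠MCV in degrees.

1. ∠CZV = 19°  [△VZC]
2. ∠CVM = 33°  [same arc MC]
3. ∠CMV = 19°  [same arc VC]
4. ∠MCV = 128°  [△VMC]

∠MCV = 128°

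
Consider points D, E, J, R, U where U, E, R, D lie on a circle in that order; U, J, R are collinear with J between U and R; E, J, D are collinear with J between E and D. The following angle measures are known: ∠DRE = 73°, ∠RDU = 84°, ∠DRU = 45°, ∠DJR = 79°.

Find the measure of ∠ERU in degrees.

1. ∠DUE = 107°  [cyclic UERD, opposite ∠U+∠R]
2. ∠DEU = 45°  [same arc UD]
3. ∠EDU = 28°  [△UED]
4. ∠ERU = 28°  [same arc UE]

∠ERU = 28°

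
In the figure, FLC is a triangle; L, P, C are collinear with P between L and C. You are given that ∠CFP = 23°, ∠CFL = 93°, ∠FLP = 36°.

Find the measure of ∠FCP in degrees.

1. ∠CLF = 36°  [P on ray LC]
2. ∠FCL = 51°  [△FLC]
3. ∠FCP = 51°  [P on ray CL]

∠FCP = 51°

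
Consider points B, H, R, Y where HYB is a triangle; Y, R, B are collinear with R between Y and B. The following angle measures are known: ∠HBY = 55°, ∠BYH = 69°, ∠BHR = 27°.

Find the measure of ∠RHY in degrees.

1. ∠HBR = 55°  [R on ray BY]
2. ∠HYR = 69°  [R on ray YB]
3. ∠BRH = 98°  [△HRB]
4. ∠HRY = 82°  [linear pair at R on YB]
5. ∠RHY = 29°  [△HYR]

∠RHY = 29°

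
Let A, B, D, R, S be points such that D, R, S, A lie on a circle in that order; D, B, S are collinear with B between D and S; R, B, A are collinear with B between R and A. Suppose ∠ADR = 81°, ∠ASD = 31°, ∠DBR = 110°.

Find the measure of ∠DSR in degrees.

∠DSR = 68°

1. ∠ARD = 31°  [same arc DA]
2. ∠DAR = 68°  [△DRA]
3. ∠DSR = 68°  [same arc DR]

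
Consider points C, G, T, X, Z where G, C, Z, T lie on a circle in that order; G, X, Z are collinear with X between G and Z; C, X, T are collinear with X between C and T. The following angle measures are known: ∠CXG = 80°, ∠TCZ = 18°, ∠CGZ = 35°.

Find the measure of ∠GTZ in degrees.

1. ∠TXZ = 80°  [vertical angles at X]
2. ∠TGZ = 18°  [same arc ZT]
3. ∠CTZ = 35°  [same arc CZ]
4. ∠GZT = 65°  [△ZXT]
5. ∠GTZ = 97°  [△GZT]

∠GTZ = 97°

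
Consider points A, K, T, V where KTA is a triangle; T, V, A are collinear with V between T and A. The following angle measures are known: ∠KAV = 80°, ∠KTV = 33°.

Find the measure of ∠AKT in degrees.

1. ∠KAT = 80°  [V on ray AT]
2. ∠ATK = 33°  [V on ray TA]
3. ∠AKT = 67°  [△KTA]

∠AKT = 67°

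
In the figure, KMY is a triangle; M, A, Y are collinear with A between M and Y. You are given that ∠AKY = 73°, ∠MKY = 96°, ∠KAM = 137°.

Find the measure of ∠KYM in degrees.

1. ∠KAY = 43°  [linear pair at A on MY]
2. ∠AYK = 64°  [△KAY]
3. ∠KYM = 64°  [A on ray YM]

∠KYM = 64°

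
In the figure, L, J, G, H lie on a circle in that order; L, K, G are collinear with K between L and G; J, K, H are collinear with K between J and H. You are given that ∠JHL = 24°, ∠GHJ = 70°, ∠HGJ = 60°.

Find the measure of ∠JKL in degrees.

1. ∠JGL = 24°  [same arc LJ]
2. ∠GJH = 50°  [△JGH]
3. ∠GKJ = 106°  [△JKG]
4. ∠JKL = 74°  [linear pair at K on LG]

∠JKL = 74°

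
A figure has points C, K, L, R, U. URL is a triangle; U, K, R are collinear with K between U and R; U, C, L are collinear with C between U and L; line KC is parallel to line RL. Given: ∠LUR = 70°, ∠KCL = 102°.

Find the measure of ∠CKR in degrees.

1. ∠CUK = 70°  [K on UR, C on UL]
2. ∠KCU = 78°  [linear pair at C on UL]
3. ∠CKU = 32°  [△UKC]
4. ∠CKR = 148°  [linear pair at K on UR]

∠CKR = 148°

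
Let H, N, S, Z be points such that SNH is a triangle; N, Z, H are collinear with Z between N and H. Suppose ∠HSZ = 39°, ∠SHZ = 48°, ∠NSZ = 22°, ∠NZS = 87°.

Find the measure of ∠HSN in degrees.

1. ∠NHS = 48°  [Z on ray HN]
2. ∠SNZ = 71°  [△SNZ]
3. ∠HNS = 71°  [Z on ray NH]
4. ∠HSN = 61°  [△SNH]

∠HSN = 61°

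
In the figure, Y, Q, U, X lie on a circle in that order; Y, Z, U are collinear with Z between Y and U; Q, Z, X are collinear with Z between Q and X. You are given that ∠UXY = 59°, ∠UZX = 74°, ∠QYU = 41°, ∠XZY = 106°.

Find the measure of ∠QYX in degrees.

∠QYX = 97°

1. ∠UQY = 121°  [cyclic YQUX, opposite ∠Q+∠X]
2. ∠QZY = 74°  [vertical angles at Z]
3. ∠QUY = 18°  [△YQU]
4. ∠XQY = 65°  [△YZQ]
5. ∠QXY = 18°  [same arc YQ]
6. ∠QYX = 97°  [△YQX]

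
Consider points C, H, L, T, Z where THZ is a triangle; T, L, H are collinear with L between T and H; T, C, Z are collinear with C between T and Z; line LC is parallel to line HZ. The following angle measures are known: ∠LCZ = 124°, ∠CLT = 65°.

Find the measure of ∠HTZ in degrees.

∠HTZ = 59°

1. ∠LCT = 56°  [linear pair at C on TZ]
2. ∠CTL = 59°  [△TLC]
3. ∠HTZ = 59°  [L on TH, C on TZ]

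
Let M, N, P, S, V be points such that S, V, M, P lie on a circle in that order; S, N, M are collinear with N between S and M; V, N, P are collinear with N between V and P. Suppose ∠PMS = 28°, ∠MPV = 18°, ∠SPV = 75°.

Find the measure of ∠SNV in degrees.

∠SNV = 134°

1. ∠PVS = 28°  [same arc SP]
2. ∠MSV = 18°  [same arc VM]
3. ∠SNV = 134°  [△SNV]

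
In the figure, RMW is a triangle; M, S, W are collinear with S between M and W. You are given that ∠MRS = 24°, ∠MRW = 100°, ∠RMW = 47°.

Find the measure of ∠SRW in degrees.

1. ∠MWR = 33°  [△RMW]
2. ∠RMS = 47°  [S on ray MW]
3. ∠RWS = 33°  [S on ray WM]
4. ∠MSR = 109°  [△RMS]
5. ∠RSW = 71°  [linear pair at S on MW]
6. ∠SRW = 76°  [△RSW]

∠SRW = 76°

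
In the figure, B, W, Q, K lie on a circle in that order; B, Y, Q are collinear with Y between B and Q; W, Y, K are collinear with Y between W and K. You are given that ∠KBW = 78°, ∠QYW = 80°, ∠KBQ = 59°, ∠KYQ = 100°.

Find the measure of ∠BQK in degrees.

∠BQK = 61°

1. ∠KQW = 102°  [cyclic BWQK, opposite ∠B+∠Q]
2. ∠KWQ = 59°  [same arc QK]
3. ∠QKW = 19°  [△WQK]
4. ∠BQK = 61°  [△QYK]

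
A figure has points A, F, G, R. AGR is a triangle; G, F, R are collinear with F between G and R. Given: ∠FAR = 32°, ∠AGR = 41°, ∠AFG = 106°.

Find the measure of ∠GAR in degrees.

∠GAR = 65°

1. ∠AFR = 74°  [linear pair at F on GR]
2. ∠ARF = 74°  [△AFR]
3. ∠ARG = 74°  [F on ray RG]
4. ∠GAR = 65°  [△AGR]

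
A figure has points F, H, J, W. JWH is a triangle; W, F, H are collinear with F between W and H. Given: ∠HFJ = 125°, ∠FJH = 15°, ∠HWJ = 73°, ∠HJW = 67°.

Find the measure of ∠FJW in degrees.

∠FJW = 52°

1. ∠JFW = 55°  [linear pair at F on WH]
2. ∠FWJ = 73°  [F on ray WH]
3. ∠FJW = 52°  [△JWF]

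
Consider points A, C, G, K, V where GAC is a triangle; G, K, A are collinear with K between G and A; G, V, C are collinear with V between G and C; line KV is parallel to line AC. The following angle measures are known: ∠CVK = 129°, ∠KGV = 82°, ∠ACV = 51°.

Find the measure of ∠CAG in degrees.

∠CAG = 47°

1. ∠GVK = 51°  [linear pair at V on GC]
2. ∠GKV = 47°  [△GKV]
3. ∠CAG = 47°  [KV∥AC, corresponding at K]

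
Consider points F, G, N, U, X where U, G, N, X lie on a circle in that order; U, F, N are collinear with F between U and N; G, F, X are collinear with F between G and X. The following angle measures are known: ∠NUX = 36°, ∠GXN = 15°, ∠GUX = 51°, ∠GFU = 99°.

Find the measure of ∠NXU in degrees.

∠NXU = 78°

1. ∠NGX = 36°  [same arc NX]
2. ∠GUN = 15°  [same arc GN]
3. ∠GFN = 81°  [linear pair at F on UN]
4. ∠GNU = 63°  [△GFN]
5. ∠NGU = 102°  [△UGN]
6. ∠NXU = 78°  [cyclic UGNX, opposite ∠G+∠X]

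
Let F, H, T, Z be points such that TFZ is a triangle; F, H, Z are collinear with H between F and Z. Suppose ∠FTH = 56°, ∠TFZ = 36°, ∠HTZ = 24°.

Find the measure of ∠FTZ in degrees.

∠FTZ = 80°

1. ∠HFT = 36°  [H on ray FZ]
2. ∠FHT = 88°  [△TFH]
3. ∠THZ = 92°  [linear pair at H on FZ]
4. ∠HZT = 64°  [△THZ]
5. ∠FZT = 64°  [H on ray ZF]
6. ∠FTZ = 80°  [△TFZ]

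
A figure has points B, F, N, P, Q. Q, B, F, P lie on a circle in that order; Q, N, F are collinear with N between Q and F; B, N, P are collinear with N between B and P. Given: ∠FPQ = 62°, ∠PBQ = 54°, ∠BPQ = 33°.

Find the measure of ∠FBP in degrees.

1. ∠PFQ = 54°  [same arc QP]
2. ∠FQP = 64°  [△QFP]
3. ∠FBP = 64°  [same arc FP]

∠FBP = 64°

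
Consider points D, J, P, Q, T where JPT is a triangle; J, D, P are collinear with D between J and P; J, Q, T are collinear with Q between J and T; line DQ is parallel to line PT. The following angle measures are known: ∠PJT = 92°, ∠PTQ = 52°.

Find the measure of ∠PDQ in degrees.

∠PDQ = 144°

1. ∠JTP = 52°  [Q on ray TJ]
2. ∠JPT = 36°  [△JPT]
3. ∠JDQ = 36°  [DQ∥PT, corresponding at D]
4. ∠PDQ = 144°  [linear pair at D on JP]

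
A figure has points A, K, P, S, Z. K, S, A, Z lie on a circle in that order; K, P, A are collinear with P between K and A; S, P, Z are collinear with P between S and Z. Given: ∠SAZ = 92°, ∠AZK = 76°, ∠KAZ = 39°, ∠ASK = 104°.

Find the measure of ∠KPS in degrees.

1. ∠SKZ = 88°  [cyclic KSAZ, opposite ∠K+∠A]
2. ∠AKZ = 65°  [△KAZ]
3. ∠KSZ = 39°  [same arc KZ]
4. ∠KZS = 53°  [△KSZ]
5. ∠ASZ = 65°  [same arc AZ]
6. ∠KAS = 53°  [same arc KS]
7. ∠APS = 62°  [△SPA]
8. ∠KPS = 118°  [linear pair at P on KA]

∠KPS = 118°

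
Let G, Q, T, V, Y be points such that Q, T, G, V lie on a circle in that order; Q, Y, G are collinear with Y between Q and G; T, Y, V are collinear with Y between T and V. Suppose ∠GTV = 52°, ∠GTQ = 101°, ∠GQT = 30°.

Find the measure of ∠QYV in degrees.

∠QYV = 79°

1. ∠GQV = 52°  [same arc GV]
2. ∠QGT = 49°  [△QTG]
3. ∠QVT = 49°  [same arc QT]
4. ∠QYV = 79°  [△QYV]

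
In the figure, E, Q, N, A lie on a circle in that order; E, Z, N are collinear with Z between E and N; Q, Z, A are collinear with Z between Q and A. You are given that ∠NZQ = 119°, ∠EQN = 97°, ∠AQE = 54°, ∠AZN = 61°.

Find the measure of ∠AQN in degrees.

1. ∠EAN = 83°  [cyclic EQNA, opposite ∠Q+∠A]
2. ∠ANE = 54°  [same arc EA]
3. ∠AEN = 43°  [△ENA]
4. ∠AQN = 43°  [same arc NA]

∠AQN = 43°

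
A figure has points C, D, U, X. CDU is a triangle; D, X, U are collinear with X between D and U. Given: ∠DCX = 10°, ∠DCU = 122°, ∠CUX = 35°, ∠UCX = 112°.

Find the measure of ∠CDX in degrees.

1. ∠CXU = 33°  [△CXU]
2. ∠CXD = 147°  [linear pair at X on DU]
3. ∠CDX = 23°  [△CDX]

∠CDX = 23°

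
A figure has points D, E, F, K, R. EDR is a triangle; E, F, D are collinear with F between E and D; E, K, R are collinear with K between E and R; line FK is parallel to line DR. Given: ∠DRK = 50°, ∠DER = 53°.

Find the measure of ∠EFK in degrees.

∠EFK = 77°

1. ∠DRE = 50°  [K on ray RE]
2. ∠EDR = 77°  [△EDR]
3. ∠EFK = 77°  [FK∥DR, corresponding at F]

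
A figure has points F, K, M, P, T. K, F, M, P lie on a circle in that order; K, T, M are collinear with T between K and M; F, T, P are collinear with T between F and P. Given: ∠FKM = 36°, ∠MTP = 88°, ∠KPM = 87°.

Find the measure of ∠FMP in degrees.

1. ∠FPM = 36°  [same arc FM]
2. ∠KMP = 56°  [△MTP]
3. ∠MKP = 37°  [△KMP]
4. ∠MFP = 37°  [same arc MP]
5. ∠FMP = 107°  [△FMP]

∠FMP = 107°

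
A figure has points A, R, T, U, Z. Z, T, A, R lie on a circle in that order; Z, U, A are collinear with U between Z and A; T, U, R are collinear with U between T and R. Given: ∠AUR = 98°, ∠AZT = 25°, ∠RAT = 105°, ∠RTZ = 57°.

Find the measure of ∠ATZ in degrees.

∠ATZ = 107°

1. ∠TUZ = 98°  [vertical angles at U]
2. ∠ART = 25°  [same arc TA]
3. ∠ATR = 50°  [△TAR]
4. ∠AUT = 82°  [linear pair at U on ZA]
5. ∠TAZ = 48°  [△TUA]
6. ∠ATZ = 107°  [△ZTA]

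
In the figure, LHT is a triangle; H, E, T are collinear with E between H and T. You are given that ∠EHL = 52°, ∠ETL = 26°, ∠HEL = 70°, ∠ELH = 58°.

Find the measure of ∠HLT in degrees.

∠HLT = 102°

1. ∠LHT = 52°  [E on ray HT]
2. ∠HTL = 26°  [E on ray TH]
3. ∠HLT = 102°  [△LHT]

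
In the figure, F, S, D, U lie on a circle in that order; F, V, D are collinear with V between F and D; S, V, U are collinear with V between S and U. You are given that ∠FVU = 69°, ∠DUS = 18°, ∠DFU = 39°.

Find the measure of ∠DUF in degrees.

1. ∠DVU = 111°  [linear pair at V on FD]
2. ∠FDU = 51°  [△DVU]
3. ∠DUF = 90°  [△FDU]

∠DUF = 90°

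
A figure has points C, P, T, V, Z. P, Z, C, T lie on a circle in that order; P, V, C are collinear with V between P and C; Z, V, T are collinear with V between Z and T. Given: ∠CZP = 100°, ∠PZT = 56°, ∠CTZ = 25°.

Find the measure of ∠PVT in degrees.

∠PVT = 81°

1. ∠PCT = 56°  [same arc PT]
2. ∠CVT = 99°  [△CVT]
3. ∠PVT = 81°  [linear pair at V on PC]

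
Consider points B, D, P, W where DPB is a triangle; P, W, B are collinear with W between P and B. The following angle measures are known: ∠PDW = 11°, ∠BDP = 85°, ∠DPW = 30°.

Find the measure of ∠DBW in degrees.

∠DBW = 65°

1. ∠BPD = 30°  [W on ray PB]
2. ∠DBP = 65°  [△DPB]
3. ∠DBW = 65°  [W on ray BP]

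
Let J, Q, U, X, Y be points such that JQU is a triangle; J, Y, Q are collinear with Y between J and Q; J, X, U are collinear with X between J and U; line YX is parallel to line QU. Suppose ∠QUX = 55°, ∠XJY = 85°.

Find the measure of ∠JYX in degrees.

1. ∠JUQ = 55°  [X on ray UJ]
2. ∠QJU = 85°  [Y on JQ, X on JU]
3. ∠JQU = 40°  [△JQU]
4. ∠JYX = 40°  [YX∥QU, corresponding at Y]

∠JYX = 40°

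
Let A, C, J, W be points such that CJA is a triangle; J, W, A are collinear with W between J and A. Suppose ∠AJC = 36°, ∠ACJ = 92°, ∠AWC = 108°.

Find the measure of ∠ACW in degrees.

∠ACW = 20°

1. ∠CAJ = 52°  [△CJA]
2. ∠CAW = 52°  [W on ray AJ]
3. ∠ACW = 20°  [△CWA]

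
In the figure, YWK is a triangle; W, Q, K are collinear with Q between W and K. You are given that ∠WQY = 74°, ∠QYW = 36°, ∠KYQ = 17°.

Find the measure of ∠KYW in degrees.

1. ∠QWY = 70°  [△YWQ]
2. ∠KQY = 106°  [linear pair at Q on WK]
3. ∠QKY = 57°  [△YQK]
4. ∠KWY = 70°  [Q on ray WK]
5. ∠WKY = 57°  [Q on ray KW]
6. ∠KYW = 53°  [△YWK]

∠KYW = 53°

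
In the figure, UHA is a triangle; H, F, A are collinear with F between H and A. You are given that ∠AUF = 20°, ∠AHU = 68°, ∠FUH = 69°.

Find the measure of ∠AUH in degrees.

∠AUH = 89°

1. ∠FHU = 68°  [F on ray HA]
2. ∠HFU = 43°  [△UHF]
3. ∠AFU = 137°  [linear pair at F on HA]
4. ∠FAU = 23°  [△UFA]
5. ∠HAU = 23°  [F on ray AH]
6. ∠AUH = 89°  [△UHA]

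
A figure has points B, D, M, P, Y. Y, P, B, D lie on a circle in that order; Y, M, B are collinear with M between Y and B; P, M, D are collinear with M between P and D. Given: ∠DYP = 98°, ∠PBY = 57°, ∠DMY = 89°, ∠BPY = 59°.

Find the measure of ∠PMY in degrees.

1. ∠PDY = 57°  [same arc YP]
2. ∠BYP = 64°  [△YPB]
3. ∠DPY = 25°  [△YPD]
4. ∠PMY = 91°  [△YMP]

∠PMY = 91°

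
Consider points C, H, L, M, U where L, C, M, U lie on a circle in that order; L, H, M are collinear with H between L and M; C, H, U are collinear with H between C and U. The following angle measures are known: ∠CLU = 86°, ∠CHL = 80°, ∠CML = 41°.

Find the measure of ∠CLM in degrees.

∠CLM = 47°

1. ∠CMU = 94°  [cyclic LCMU, opposite ∠L+∠M]
2. ∠CHM = 100°  [linear pair at H on LM]
3. ∠MCU = 39°  [△CHM]
4. ∠CUM = 47°  [△CMU]
5. ∠CLM = 47°  [same arc CM]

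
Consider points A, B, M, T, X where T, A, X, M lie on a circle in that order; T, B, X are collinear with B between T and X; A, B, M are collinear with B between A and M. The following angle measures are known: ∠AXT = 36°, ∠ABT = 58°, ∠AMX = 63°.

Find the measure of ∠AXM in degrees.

1. ∠ABX = 122°  [linear pair at B on TX]
2. ∠MAX = 22°  [△ABX]
3. ∠AXM = 95°  [△AXM]

∠AXM = 95°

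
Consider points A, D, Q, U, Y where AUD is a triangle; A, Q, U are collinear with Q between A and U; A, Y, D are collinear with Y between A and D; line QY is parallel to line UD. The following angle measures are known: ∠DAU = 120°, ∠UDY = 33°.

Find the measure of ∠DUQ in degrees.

∠DUQ = 27°

1. ∠ADU = 33°  [Y on ray DA]
2. ∠AUD = 27°  [△AUD]
3. ∠DUQ = 27°  [Q on ray UA]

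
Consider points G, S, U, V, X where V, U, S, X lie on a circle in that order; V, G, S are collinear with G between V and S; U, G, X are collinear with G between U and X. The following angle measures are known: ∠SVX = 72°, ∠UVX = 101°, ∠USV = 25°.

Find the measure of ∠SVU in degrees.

1. ∠SUX = 72°  [same arc SX]
2. ∠USX = 79°  [cyclic VUSX, opposite ∠V+∠S]
3. ∠SXU = 29°  [△USX]
4. ∠SVU = 29°  [same arc US]

∠SVU = 29°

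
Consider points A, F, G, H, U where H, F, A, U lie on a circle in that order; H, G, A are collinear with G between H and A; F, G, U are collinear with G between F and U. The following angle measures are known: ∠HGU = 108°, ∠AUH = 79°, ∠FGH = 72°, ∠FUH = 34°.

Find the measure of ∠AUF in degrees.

∠AUF = 45°

1. ∠AGU = 72°  [linear pair at G on HA]
2. ∠AHU = 38°  [△HGU]
3. ∠HAU = 63°  [△HAU]
4. ∠AUF = 45°  [△AGU]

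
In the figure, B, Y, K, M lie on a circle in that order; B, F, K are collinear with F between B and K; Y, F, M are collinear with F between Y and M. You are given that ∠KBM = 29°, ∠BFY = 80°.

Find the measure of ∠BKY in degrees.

1. ∠KYM = 29°  [same arc KM]
2. ∠KFY = 100°  [linear pair at F on BK]
3. ∠BKY = 51°  [△YFK]

∠BKY = 51°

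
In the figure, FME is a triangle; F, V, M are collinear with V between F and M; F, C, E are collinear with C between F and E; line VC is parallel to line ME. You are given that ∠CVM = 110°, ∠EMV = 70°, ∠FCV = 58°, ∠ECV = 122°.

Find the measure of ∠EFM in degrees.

1. ∠EMF = 70°  [V on ray MF]
2. ∠FEM = 58°  [VC∥ME, corresponding at C]
3. ∠EFM = 52°  [△FME]

∠EFM = 52°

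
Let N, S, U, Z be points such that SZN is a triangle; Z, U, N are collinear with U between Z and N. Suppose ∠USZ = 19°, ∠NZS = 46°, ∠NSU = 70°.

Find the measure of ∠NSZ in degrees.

∠NSZ = 89°

1. ∠SZU = 46°  [U on ray ZN]
2. ∠SUZ = 115°  [△SZU]
3. ∠NUS = 65°  [linear pair at U on ZN]
4. ∠SNU = 45°  [△SUN]
5. ∠SNZ = 45°  [U on ray NZ]
6. ∠NSZ = 89°  [△SZN]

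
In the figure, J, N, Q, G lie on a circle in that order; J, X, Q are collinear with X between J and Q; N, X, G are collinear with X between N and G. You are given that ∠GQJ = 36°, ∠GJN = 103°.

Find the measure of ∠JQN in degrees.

∠JQN = 41°

1. ∠GNJ = 36°  [same arc JG]
2. ∠JGN = 41°  [△JNG]
3. ∠JQN = 41°  [same arc JN]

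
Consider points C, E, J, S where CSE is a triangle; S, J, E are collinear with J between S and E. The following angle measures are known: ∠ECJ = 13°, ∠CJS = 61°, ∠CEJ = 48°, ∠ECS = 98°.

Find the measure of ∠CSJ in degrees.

1. ∠CES = 48°  [J on ray ES]
2. ∠CSE = 34°  [△CSE]
3. ∠CSJ = 34°  [J on ray SE]

∠CSJ = 34°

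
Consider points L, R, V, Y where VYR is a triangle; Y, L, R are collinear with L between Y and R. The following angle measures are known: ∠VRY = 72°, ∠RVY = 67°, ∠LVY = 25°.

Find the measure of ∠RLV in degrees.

∠RLV = 66°

1. ∠RYV = 41°  [△VYR]
2. ∠LYV = 41°  [L on ray YR]
3. ∠VLY = 114°  [△VYL]
4. ∠RLV = 66°  [linear pair at L on YR]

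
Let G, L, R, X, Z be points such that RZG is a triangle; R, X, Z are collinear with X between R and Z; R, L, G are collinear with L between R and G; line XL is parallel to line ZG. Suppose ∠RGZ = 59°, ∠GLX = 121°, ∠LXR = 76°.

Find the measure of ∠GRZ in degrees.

∠GRZ = 45°

1. ∠RLX = 59°  [XL∥ZG, corresponding at L]
2. ∠LRX = 45°  [△RXL]
3. ∠GRZ = 45°  [X on RZ, L on RG]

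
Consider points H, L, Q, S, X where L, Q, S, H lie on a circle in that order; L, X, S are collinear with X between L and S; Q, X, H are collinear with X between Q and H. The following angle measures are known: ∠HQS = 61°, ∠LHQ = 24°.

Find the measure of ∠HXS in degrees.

1. ∠HLS = 61°  [same arc SH]
2. ∠HXL = 95°  [△LXH]
3. ∠HXS = 85°  [linear pair at X on LS]

∠HXS = 85°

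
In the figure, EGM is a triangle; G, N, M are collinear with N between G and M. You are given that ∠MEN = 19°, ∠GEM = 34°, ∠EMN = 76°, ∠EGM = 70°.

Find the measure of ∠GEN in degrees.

∠GEN = 15°

1. ∠ENM = 85°  [△ENM]
2. ∠EGN = 70°  [N on ray GM]
3. ∠ENG = 95°  [linear pair at N on GM]
4. ∠GEN = 15°  [△EGN]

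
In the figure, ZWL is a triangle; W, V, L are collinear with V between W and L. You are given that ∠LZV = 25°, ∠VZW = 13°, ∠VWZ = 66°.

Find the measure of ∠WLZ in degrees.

1. ∠WVZ = 101°  [△ZWV]
2. ∠LVZ = 79°  [linear pair at V on WL]
3. ∠VLZ = 76°  [△ZVL]
4. ∠WLZ = 76°  [V on ray LW]

∠WLZ = 76°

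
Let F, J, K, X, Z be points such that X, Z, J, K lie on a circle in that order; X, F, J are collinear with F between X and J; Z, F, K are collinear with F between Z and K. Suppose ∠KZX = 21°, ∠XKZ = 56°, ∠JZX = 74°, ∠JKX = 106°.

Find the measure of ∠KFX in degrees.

1. ∠KJX = 21°  [same arc XK]
2. ∠JXK = 53°  [△XJK]
3. ∠KFX = 71°  [△XFK]

∠KFX = 71°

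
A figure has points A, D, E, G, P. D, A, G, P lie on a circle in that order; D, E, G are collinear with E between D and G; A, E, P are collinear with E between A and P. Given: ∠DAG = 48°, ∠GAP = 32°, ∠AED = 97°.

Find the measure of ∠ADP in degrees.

∠ADP = 99°

1. ∠DPG = 132°  [cyclic DAGP, opposite ∠A+∠P]
2. ∠GDP = 32°  [same arc GP]
3. ∠GEP = 97°  [vertical angles at E]
4. ∠DGP = 16°  [△DGP]
5. ∠DEP = 83°  [linear pair at E on DG]
6. ∠DAP = 16°  [same arc DP]
7. ∠APD = 65°  [△DEP]
8. ∠ADP = 99°  [△DAP]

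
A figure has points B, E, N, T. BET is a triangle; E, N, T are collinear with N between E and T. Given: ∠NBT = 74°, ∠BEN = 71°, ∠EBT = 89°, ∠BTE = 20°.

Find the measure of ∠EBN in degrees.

1. ∠BTN = 20°  [N on ray TE]
2. ∠BNT = 86°  [△BNT]
3. ∠BNE = 94°  [linear pair at N on ET]
4. ∠EBN = 15°  [△BEN]

∠EBN = 15°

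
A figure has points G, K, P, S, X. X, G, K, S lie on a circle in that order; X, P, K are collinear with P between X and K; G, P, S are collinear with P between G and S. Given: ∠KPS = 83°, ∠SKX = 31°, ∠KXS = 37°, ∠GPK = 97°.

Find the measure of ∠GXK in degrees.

1. ∠GPX = 83°  [vertical angles at P]
2. ∠SGX = 31°  [same arc XS]
3. ∠GXK = 66°  [△XPG]

∠GXK = 66°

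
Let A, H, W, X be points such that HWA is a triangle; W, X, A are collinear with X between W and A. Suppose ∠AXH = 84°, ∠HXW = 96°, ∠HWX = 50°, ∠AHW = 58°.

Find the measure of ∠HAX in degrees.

∠HAX = 72°

1. ∠AWH = 50°  [X on ray WA]
2. ∠HAW = 72°  [△HWA]
3. ∠HAX = 72°  [X on ray AW]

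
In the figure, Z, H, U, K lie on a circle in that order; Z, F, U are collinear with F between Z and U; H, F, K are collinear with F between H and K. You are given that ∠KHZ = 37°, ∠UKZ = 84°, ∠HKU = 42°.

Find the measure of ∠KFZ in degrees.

∠KFZ = 79°

1. ∠KUZ = 37°  [same arc ZK]
2. ∠KFU = 101°  [△UFK]
3. ∠KFZ = 79°  [linear pair at F on ZU]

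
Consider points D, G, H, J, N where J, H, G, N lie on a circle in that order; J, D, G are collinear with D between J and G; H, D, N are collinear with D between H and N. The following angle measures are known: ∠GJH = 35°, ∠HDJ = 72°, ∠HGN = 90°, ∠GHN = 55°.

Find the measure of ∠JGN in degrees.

1. ∠GNH = 35°  [same arc HG]
2. ∠GDN = 72°  [vertical angles at D]
3. ∠JGN = 73°  [△GDN]

∠JGN = 73°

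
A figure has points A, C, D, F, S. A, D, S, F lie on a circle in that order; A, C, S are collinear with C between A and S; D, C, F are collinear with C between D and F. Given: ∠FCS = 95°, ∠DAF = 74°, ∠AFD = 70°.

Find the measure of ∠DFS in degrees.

1. ∠ACD = 95°  [vertical angles at C]
2. ∠ADF = 36°  [△ADF]
3. ∠DAS = 49°  [△ACD]
4. ∠DFS = 49°  [same arc DS]

∠DFS = 49°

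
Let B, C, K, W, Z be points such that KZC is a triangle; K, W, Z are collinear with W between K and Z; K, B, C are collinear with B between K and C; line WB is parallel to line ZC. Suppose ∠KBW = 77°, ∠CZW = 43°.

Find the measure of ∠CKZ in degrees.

∠CKZ = 60°

1. ∠KCZ = 77°  [WB∥ZC, corresponding at B]
2. ∠CZK = 43°  [W on ray ZK]
3. ∠CKZ = 60°  [△KZC]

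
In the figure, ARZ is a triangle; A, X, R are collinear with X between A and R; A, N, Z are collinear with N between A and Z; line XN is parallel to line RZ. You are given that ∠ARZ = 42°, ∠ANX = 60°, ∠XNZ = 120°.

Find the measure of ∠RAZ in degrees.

1. ∠AXN = 42°  [XN∥RZ, corresponding at X]
2. ∠NAX = 78°  [△AXN]
3. ∠RAZ = 78°  [X on AR, N on AZ]

∠RAZ = 78°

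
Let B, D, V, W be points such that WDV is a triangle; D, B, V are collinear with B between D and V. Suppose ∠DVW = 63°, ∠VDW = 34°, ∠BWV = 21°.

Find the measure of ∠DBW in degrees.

1. ∠BVW = 63°  [B on ray VD]
2. ∠VBW = 96°  [△WBV]
3. ∠DBW = 84°  [linear pair at B on DV]

∠DBW = 84°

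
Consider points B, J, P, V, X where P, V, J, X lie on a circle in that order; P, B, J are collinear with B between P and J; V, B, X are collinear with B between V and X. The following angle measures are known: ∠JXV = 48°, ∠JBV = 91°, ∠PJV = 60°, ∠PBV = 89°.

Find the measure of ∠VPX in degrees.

1. ∠JPV = 48°  [same arc VJ]
2. ∠PXV = 60°  [same arc PV]
3. ∠PVX = 43°  [△PBV]
4. ∠VPX = 77°  [△PVX]

∠VPX = 77°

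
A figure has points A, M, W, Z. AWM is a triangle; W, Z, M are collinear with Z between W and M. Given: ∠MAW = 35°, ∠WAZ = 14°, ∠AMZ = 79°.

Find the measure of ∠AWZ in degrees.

1. ∠AMW = 79°  [Z on ray MW]
2. ∠AWM = 66°  [△AWM]
3. ∠AWZ = 66°  [Z on ray WM]

∠AWZ = 66°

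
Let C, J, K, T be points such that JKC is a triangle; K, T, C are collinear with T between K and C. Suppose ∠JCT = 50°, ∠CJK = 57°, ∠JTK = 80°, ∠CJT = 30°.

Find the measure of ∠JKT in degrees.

∠JKT = 73°

1. ∠JCK = 50°  [T on ray CK]
2. ∠CKJ = 73°  [△JKC]
3. ∠JKT = 73°  [T on ray KC]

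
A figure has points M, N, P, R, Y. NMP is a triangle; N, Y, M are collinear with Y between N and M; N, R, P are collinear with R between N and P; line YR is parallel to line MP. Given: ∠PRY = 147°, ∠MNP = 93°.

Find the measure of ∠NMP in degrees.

1. ∠NRY = 33°  [linear pair at R on NP]
2. ∠RNY = 93°  [Y on NM, R on NP]
3. ∠NYR = 54°  [△NYR]
4. ∠NMP = 54°  [YR∥MP, corresponding at Y]

∠NMP = 54°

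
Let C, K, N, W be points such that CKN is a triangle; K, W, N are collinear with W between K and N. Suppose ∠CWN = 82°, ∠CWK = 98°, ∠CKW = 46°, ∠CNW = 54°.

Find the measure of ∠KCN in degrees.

1. ∠CKN = 46°  [W on ray KN]
2. ∠CNK = 54°  [W on ray NK]
3. ∠KCN = 80°  [△CKN]

∠KCN = 80°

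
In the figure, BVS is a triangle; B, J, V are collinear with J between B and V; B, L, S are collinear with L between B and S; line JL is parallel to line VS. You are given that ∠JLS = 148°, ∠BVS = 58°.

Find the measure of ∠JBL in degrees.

1. ∠BLJ = 32°  [linear pair at L on BS]
2. ∠BJL = 58°  [JL∥VS, corresponding at J]
3. ∠JBL = 90°  [△BJL]

∠JBL = 90°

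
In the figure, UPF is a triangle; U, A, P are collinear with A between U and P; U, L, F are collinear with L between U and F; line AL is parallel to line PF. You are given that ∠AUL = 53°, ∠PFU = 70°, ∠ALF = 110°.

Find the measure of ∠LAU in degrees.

1. ∠FUP = 53°  [A on UP, L on UF]
2. ∠FPU = 57°  [△UPF]
3. ∠LAU = 57°  [AL∥PF, corresponding at A]

∠LAU = 57°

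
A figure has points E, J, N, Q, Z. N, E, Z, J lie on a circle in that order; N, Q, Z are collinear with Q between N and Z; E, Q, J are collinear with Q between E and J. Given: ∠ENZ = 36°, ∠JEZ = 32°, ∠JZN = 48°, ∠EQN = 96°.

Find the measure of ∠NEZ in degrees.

1. ∠JNZ = 32°  [same arc ZJ]
2. ∠NJZ = 100°  [△NZJ]
3. ∠NEZ = 80°  [cyclic NEZJ, opposite ∠E+∠J]

∠NEZ = 80°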